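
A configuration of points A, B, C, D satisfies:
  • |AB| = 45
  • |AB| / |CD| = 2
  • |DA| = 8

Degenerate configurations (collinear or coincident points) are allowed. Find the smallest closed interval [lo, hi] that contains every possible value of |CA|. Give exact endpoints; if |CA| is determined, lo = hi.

|CA| ∈ [29/2, 61/2]  (≈ [14.5000, 30.5000])

|AB| ∈ {45}
|AD| ∈ {8}
|CD| ∈ {45/2}
|BD| ∈ [37, 53]
|AC| ∈ [29/2, 61/2]
|BC| ∈ [29/2, 151/2]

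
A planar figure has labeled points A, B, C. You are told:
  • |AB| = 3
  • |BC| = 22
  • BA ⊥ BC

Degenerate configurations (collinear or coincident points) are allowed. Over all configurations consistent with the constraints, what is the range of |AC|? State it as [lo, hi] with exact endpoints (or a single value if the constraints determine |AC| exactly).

|AC| = √(493)  (≈ 22.2036)

|AB| ∈ {3}
|BC| ∈ {22}
|AC| ∈ {√(493)}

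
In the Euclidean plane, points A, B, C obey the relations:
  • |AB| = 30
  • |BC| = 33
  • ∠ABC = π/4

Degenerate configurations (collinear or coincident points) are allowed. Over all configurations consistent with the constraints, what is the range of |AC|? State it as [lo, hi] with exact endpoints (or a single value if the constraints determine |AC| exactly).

|AB| ∈ {30}
|BC| ∈ {33}
|AC| ∈ {3·√(221 - 110·√(2))}

|AC| = 3·√(221 - 110·√(2))  (≈ 24.2679)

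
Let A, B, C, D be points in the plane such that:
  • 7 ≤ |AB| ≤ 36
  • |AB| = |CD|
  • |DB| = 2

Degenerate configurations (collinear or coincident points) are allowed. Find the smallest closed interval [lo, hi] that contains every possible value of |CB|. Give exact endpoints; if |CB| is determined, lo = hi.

|CB| ∈ [5, 38]  (≈ [5.0000, 38.0000])

|AB| ∈ [7, 36]
|BD| ∈ {2}
|CD| ∈ [7, 36]
|AD| ∈ [5, 38]
|BC| ∈ [5, 38]
|AC| ∈ [0, 74]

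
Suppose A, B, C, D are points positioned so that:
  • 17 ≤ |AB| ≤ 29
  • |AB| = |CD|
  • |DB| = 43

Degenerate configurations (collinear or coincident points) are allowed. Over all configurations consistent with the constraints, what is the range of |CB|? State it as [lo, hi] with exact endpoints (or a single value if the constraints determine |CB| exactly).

|AB| ∈ [17, 29]
|BD| ∈ {43}
|CD| ∈ [17, 29]
|AD| ∈ [14, 72]
|BC| ∈ [14, 72]
|AC| ∈ [0, 101]

|CB| ∈ [14, 72]  (≈ [14.0000, 72.0000])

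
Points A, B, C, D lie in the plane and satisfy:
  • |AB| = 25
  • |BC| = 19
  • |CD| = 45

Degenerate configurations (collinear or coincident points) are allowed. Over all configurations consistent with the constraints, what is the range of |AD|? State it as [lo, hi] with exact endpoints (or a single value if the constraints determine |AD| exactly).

|AD| ∈ [1, 89]  (≈ [1.0000, 89.0000])

|AB| ∈ {25}
|BC| ∈ {19}
|CD| ∈ {45}
|AC| ∈ [6, 44]
|BD| ∈ [26, 64]
|AD| ∈ [1, 89]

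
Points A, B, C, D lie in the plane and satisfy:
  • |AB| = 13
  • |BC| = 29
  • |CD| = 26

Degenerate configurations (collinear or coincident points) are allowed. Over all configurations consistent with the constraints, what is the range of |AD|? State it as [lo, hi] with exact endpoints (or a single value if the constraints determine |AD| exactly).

|AB| ∈ {13}
|BC| ∈ {29}
|CD| ∈ {26}
|AC| ∈ [16, 42]
|BD| ∈ [3, 55]
|AD| ∈ [0, 68]

|AD| ∈ [0, 68]  (≈ [0.0000, 68.0000])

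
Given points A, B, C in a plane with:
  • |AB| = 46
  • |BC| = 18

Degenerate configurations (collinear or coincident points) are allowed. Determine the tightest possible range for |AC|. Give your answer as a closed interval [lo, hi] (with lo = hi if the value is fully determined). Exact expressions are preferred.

|AB| ∈ {46}
|BC| ∈ {18}
|AC| ∈ [28, 64]

|AC| ∈ [28, 64]  (≈ [28.0000, 64.0000])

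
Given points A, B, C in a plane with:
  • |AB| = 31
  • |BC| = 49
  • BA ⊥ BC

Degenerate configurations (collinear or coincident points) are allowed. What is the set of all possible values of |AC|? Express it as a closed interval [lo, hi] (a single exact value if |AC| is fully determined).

|AB| ∈ {31}
|BC| ∈ {49}
|AC| ∈ {41·√(2)}

|AC| = 41·√(2)  (≈ 57.9828)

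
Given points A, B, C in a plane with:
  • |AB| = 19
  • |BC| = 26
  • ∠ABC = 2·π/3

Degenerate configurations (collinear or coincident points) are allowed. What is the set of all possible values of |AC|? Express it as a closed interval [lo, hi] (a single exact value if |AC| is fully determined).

|AC| = √(1531)  (≈ 39.1280)

|AB| ∈ {19}
|BC| ∈ {26}
|AC| ∈ {√(1531)}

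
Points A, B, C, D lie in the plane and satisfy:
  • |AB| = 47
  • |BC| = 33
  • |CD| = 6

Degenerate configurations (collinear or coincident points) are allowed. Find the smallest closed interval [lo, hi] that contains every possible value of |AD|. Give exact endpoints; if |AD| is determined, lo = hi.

|AD| ∈ [8, 86]  (≈ [8.0000, 86.0000])

|AB| ∈ {47}
|BC| ∈ {33}
|CD| ∈ {6}
|AC| ∈ [14, 80]
|BD| ∈ [27, 39]
|AD| ∈ [8, 86]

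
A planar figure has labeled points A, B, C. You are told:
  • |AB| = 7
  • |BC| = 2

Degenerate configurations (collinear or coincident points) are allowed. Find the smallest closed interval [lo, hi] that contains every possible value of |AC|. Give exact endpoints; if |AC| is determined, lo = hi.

|AB| ∈ {7}
|BC| ∈ {2}
|AC| ∈ [5, 9]

|AC| ∈ [5, 9]  (≈ [5.0000, 9.0000])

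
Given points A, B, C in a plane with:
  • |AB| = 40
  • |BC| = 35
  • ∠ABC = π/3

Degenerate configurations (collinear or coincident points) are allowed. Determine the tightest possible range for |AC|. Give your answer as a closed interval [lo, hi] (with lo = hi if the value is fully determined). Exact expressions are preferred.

|AC| = 5·√(57)  (≈ 37.7492)

|AB| ∈ {40}
|BC| ∈ {35}
|AC| ∈ {5·√(57)}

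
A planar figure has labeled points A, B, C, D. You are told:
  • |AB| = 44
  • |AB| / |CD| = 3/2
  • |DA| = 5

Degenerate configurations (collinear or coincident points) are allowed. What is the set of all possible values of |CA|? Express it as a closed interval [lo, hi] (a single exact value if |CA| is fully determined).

|AB| ∈ {44}
|AD| ∈ {5}
|CD| ∈ {88/3}
|BD| ∈ [39, 49]
|AC| ∈ [73/3, 103/3]
|BC| ∈ [29/3, 235/3]

|CA| ∈ [73/3, 103/3]  (≈ [24.3333, 34.3333])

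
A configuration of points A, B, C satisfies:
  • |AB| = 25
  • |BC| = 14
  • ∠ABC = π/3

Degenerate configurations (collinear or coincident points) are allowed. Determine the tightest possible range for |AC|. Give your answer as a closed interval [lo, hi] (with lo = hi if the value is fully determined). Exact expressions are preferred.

|AB| ∈ {25}
|BC| ∈ {14}
|AC| ∈ {√(471)}

|AC| = √(471)  (≈ 21.7025)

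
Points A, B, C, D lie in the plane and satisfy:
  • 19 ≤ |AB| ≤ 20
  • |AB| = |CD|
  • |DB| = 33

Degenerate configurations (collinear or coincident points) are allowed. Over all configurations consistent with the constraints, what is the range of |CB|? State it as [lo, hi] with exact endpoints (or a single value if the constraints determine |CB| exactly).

|AB| ∈ [19, 20]
|BD| ∈ {33}
|CD| ∈ [19, 20]
|AD| ∈ [13, 53]
|BC| ∈ [13, 53]
|AC| ∈ [0, 73]

|CB| ∈ [13, 53]  (≈ [13.0000, 53.0000])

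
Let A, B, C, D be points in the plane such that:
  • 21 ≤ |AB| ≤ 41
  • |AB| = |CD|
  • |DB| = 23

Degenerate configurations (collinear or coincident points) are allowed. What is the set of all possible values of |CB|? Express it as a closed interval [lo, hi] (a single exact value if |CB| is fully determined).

|AB| ∈ [21, 41]
|BD| ∈ {23}
|CD| ∈ [21, 41]
|AD| ∈ [0, 64]
|BC| ∈ [0, 64]
|AC| ∈ [0, 105]

|CB| ∈ [0, 64]  (≈ [0.0000, 64.0000])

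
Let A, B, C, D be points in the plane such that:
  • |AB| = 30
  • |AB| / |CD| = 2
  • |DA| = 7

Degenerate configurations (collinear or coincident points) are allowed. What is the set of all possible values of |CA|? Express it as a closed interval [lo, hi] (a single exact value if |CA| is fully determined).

|AB| ∈ {30}
|AD| ∈ {7}
|CD| ∈ {15}
|BD| ∈ [23, 37]
|AC| ∈ [8, 22]
|BC| ∈ [8, 52]

|CA| ∈ [8, 22]  (≈ [8.0000, 22.0000])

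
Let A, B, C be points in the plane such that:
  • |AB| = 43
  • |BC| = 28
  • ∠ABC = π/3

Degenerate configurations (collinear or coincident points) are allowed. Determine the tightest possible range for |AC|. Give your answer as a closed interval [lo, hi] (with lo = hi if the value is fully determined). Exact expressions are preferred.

|AB| ∈ {43}
|BC| ∈ {28}
|AC| ∈ {√(1429)}

|AC| = √(1429)  (≈ 37.8021)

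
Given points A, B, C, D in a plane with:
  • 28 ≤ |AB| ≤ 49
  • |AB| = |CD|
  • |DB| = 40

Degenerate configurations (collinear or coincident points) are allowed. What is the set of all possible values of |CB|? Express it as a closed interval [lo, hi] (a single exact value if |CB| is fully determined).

|CB| ∈ [0, 89]  (≈ [0.0000, 89.0000])

|AB| ∈ [28, 49]
|BD| ∈ {40}
|CD| ∈ [28, 49]
|AD| ∈ [0, 89]
|BC| ∈ [0, 89]
|AC| ∈ [0, 138]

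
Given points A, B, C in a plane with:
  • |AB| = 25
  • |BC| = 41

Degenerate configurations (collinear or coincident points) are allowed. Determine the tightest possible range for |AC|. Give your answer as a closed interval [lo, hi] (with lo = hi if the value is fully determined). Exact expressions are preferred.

|AB| ∈ {25}
|BC| ∈ {41}
|AC| ∈ [16, 66]

|AC| ∈ [16, 66]  (≈ [16.0000, 66.0000])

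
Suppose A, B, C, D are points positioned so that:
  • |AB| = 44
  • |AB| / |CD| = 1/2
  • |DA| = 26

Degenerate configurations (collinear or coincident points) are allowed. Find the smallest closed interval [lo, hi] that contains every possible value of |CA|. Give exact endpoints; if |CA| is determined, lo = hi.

|CA| ∈ [62, 114]  (≈ [62.0000, 114.0000])

|AB| ∈ {44}
|AD| ∈ {26}
|CD| ∈ {88}
|BD| ∈ [18, 70]
|AC| ∈ [62, 114]
|BC| ∈ [18, 158]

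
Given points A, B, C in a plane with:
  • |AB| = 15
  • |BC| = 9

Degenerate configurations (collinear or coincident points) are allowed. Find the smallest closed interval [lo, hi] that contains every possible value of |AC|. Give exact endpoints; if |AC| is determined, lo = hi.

|AB| ∈ {15}
|BC| ∈ {9}
|AC| ∈ [6, 24]

|AC| ∈ [6, 24]  (≈ [6.0000, 24.0000])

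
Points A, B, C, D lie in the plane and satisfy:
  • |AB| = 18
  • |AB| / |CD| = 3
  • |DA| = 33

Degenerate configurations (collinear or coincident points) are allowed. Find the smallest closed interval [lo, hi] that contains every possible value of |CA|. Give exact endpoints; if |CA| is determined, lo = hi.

|CA| ∈ [27, 39]  (≈ [27.0000, 39.0000])

|AB| ∈ {18}
|AD| ∈ {33}
|CD| ∈ {6}
|BD| ∈ [15, 51]
|AC| ∈ [27, 39]
|BC| ∈ [9, 57]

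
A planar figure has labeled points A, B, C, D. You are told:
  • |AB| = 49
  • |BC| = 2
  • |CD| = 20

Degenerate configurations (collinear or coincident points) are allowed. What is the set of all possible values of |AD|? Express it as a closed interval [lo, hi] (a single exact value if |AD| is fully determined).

|AD| ∈ [27, 71]  (≈ [27.0000, 71.0000])

|AB| ∈ {49}
|BC| ∈ {2}
|CD| ∈ {20}
|AC| ∈ [47, 51]
|BD| ∈ [18, 22]
|AD| ∈ [27, 71]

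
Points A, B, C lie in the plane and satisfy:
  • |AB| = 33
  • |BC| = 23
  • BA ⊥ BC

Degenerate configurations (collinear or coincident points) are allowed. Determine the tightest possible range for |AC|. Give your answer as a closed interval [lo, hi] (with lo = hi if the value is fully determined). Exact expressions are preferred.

|AC| = √(1618)  (≈ 40.2244)

|AB| ∈ {33}
|BC| ∈ {23}
|AC| ∈ {√(1618)}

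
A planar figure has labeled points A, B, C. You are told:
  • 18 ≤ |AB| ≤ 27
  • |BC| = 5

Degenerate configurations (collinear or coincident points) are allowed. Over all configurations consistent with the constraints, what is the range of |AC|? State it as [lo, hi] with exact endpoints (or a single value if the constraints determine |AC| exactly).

|AB| ∈ [18, 27]
|BC| ∈ {5}
|AC| ∈ [13, 32]

|AC| ∈ [13, 32]  (≈ [13.0000, 32.0000])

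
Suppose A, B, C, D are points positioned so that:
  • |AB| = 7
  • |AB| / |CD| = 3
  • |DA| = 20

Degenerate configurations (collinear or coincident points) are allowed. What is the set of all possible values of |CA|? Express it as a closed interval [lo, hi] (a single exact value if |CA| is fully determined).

|AB| ∈ {7}
|AD| ∈ {20}
|CD| ∈ {7/3}
|BD| ∈ [13, 27]
|AC| ∈ [53/3, 67/3]
|BC| ∈ [32/3, 88/3]

|CA| ∈ [53/3, 67/3]  (≈ [17.6667, 22.3333])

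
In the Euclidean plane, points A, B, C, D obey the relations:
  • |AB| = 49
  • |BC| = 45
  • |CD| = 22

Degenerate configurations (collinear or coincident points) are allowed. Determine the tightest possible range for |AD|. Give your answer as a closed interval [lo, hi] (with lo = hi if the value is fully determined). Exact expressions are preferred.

|AB| ∈ {49}
|BC| ∈ {45}
|CD| ∈ {22}
|AC| ∈ [4, 94]
|BD| ∈ [23, 67]
|AD| ∈ [0, 116]

|AD| ∈ [0, 116]  (≈ [0.0000, 116.0000])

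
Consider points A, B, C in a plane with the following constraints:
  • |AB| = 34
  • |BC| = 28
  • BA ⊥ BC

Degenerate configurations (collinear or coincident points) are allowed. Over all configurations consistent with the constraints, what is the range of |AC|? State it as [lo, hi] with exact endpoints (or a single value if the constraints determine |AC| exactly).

|AC| = 2·√(485)  (≈ 44.0454)

|AB| ∈ {34}
|BC| ∈ {28}
|AC| ∈ {2·√(485)}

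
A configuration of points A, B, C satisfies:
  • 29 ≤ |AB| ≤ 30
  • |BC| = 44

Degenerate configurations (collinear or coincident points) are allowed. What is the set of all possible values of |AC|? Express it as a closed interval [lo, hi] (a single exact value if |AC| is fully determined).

|AB| ∈ [29, 30]
|BC| ∈ {44}
|AC| ∈ [14, 74]

|AC| ∈ [14, 74]  (≈ [14.0000, 74.0000])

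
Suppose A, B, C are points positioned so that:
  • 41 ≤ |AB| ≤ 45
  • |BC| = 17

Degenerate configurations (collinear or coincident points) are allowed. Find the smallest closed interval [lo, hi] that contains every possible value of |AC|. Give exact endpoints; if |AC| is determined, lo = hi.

|AB| ∈ [41, 45]
|BC| ∈ {17}
|AC| ∈ [24, 62]

|AC| ∈ [24, 62]  (≈ [24.0000, 62.0000])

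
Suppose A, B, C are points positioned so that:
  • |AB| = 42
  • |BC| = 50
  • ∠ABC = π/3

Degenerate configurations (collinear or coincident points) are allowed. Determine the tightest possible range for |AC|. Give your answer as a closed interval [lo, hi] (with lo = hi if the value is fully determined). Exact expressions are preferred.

|AB| ∈ {42}
|BC| ∈ {50}
|AC| ∈ {2·√(541)}

|AC| = 2·√(541)  (≈ 46.5188)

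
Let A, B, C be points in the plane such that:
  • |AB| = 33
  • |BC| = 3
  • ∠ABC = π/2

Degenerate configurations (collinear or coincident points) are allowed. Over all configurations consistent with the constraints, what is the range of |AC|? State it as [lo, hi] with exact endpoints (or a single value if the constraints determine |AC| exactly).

|AC| = 3·√(122)  (≈ 33.1361)

|AB| ∈ {33}
|BC| ∈ {3}
|AC| ∈ {3·√(122)}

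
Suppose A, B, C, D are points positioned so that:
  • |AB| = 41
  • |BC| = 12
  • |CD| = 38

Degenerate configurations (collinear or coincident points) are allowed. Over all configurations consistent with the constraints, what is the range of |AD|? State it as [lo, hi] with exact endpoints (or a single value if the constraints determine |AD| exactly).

|AD| ∈ [0, 91]  (≈ [0.0000, 91.0000])

|AB| ∈ {41}
|BC| ∈ {12}
|CD| ∈ {38}
|AC| ∈ [29, 53]
|BD| ∈ [26, 50]
|AD| ∈ [0, 91]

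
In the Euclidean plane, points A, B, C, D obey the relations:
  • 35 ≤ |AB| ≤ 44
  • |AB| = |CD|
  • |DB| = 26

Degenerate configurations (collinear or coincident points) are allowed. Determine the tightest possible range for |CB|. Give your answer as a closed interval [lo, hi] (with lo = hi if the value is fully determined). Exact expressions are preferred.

|AB| ∈ [35, 44]
|BD| ∈ {26}
|CD| ∈ [35, 44]
|AD| ∈ [9, 70]
|BC| ∈ [9, 70]
|AC| ∈ [0, 114]

|CB| ∈ [9, 70]  (≈ [9.0000, 70.0000])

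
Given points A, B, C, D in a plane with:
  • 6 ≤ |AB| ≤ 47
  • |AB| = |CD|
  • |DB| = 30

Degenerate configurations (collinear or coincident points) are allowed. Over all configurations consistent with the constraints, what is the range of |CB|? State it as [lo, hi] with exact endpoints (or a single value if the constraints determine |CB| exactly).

|AB| ∈ [6, 47]
|BD| ∈ {30}
|CD| ∈ [6, 47]
|AD| ∈ [0, 77]
|BC| ∈ [0, 77]
|AC| ∈ [0, 124]

|CB| ∈ [0, 77]  (≈ [0.0000, 77.0000])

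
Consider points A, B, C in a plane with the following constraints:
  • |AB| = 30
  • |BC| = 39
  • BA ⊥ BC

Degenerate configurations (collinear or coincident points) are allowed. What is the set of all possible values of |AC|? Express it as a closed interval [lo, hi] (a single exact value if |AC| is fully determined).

|AB| ∈ {30}
|BC| ∈ {39}
|AC| ∈ {3·√(269)}

|AC| = 3·√(269)  (≈ 49.2037)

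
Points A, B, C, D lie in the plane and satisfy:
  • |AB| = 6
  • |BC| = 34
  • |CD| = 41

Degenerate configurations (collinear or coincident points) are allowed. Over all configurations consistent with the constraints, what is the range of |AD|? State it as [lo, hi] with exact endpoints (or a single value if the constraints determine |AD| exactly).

|AB| ∈ {6}
|BC| ∈ {34}
|CD| ∈ {41}
|AC| ∈ [28, 40]
|BD| ∈ [7, 75]
|AD| ∈ [1, 81]

|AD| ∈ [1, 81]  (≈ [1.0000, 81.0000])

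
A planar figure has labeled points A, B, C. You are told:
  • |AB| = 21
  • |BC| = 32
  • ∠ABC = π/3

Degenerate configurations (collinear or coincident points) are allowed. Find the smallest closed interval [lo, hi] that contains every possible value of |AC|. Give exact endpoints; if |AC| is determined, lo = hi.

|AC| = √(793)  (≈ 28.1603)

|AB| ∈ {21}
|BC| ∈ {32}
|AC| ∈ {√(793)}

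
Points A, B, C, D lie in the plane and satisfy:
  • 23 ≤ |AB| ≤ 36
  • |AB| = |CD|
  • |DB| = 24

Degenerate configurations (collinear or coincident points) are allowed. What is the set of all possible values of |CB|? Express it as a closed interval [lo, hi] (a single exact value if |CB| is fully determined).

|AB| ∈ [23, 36]
|BD| ∈ {24}
|CD| ∈ [23, 36]
|AD| ∈ [0, 60]
|BC| ∈ [0, 60]
|AC| ∈ [0, 96]

|CB| ∈ [0, 60]  (≈ [0.0000, 60.0000])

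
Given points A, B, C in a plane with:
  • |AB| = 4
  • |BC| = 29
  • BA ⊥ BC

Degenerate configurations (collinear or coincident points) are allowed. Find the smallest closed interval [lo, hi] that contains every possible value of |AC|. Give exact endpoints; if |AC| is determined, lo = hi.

|AB| ∈ {4}
|BC| ∈ {29}
|AC| ∈ {√(857)}

|AC| = √(857)  (≈ 29.2746)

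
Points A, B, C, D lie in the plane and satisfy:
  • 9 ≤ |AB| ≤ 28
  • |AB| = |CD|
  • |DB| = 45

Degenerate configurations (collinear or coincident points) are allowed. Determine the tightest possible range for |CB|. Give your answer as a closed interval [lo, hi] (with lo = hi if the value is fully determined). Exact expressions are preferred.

|CB| ∈ [17, 73]  (≈ [17.0000, 73.0000])

|AB| ∈ [9, 28]
|BD| ∈ {45}
|CD| ∈ [9, 28]
|AD| ∈ [17, 73]
|BC| ∈ [17, 73]
|AC| ∈ [0, 101]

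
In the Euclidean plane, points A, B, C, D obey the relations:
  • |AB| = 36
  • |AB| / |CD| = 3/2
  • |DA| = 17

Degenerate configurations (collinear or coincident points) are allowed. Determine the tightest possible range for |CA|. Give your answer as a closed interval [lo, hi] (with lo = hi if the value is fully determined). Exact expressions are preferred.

|CA| ∈ [7, 41]  (≈ [7.0000, 41.0000])

|AB| ∈ {36}
|AD| ∈ {17}
|CD| ∈ {24}
|BD| ∈ [19, 53]
|AC| ∈ [7, 41]
|BC| ∈ [0, 77]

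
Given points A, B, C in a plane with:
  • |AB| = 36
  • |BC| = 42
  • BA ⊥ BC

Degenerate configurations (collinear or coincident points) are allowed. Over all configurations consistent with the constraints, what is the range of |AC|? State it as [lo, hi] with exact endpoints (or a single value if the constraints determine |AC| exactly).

|AB| ∈ {36}
|BC| ∈ {42}
|AC| ∈ {6·√(85)}

|AC| = 6·√(85)  (≈ 55.3173)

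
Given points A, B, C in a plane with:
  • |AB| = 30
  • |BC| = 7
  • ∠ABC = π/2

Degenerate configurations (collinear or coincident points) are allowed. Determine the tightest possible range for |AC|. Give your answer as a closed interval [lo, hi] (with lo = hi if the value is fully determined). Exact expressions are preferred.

|AB| ∈ {30}
|BC| ∈ {7}
|AC| ∈ {√(949)}

|AC| = √(949)  (≈ 30.8058)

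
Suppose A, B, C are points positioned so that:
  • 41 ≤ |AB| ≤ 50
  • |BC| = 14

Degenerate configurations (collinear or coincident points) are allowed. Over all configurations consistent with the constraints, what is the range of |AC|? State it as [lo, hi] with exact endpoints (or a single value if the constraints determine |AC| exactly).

|AC| ∈ [27, 64]  (≈ [27.0000, 64.0000])

|AB| ∈ [41, 50]
|BC| ∈ {14}
|AC| ∈ [27, 64]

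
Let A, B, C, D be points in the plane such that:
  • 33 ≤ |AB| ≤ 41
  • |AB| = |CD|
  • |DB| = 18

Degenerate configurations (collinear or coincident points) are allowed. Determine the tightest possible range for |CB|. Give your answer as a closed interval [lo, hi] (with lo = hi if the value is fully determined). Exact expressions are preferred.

|CB| ∈ [15, 59]  (≈ [15.0000, 59.0000])

|AB| ∈ [33, 41]
|BD| ∈ {18}
|CD| ∈ [33, 41]
|AD| ∈ [15, 59]
|BC| ∈ [15, 59]
|AC| ∈ [0, 100]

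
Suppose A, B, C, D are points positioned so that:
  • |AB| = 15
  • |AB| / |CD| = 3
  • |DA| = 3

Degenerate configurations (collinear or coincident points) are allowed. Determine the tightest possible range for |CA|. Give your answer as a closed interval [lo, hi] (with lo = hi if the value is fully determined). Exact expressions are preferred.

|CA| ∈ [2, 8]  (≈ [2.0000, 8.0000])

|AB| ∈ {15}
|AD| ∈ {3}
|CD| ∈ {5}
|BD| ∈ [12, 18]
|AC| ∈ [2, 8]
|BC| ∈ [7, 23]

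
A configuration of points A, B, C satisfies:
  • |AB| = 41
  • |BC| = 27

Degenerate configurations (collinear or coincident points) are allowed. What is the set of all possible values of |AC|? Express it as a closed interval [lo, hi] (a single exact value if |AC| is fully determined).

|AB| ∈ {41}
|BC| ∈ {27}
|AC| ∈ [14, 68]

|AC| ∈ [14, 68]  (≈ [14.0000, 68.0000])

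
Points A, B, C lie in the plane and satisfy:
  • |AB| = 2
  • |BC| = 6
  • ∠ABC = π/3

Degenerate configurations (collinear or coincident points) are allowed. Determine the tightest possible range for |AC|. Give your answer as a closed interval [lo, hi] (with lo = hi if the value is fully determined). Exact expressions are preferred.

|AC| = 2·√(7)  (≈ 5.2915)

|AB| ∈ {2}
|BC| ∈ {6}
|AC| ∈ {2·√(7)}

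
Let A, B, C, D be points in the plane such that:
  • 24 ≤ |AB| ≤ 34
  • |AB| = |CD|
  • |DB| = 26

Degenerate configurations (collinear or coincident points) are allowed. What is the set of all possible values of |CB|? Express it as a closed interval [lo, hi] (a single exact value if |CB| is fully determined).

|AB| ∈ [24, 34]
|BD| ∈ {26}
|CD| ∈ [24, 34]
|AD| ∈ [0, 60]
|BC| ∈ [0, 60]
|AC| ∈ [0, 94]

|CB| ∈ [0, 60]  (≈ [0.0000, 60.0000])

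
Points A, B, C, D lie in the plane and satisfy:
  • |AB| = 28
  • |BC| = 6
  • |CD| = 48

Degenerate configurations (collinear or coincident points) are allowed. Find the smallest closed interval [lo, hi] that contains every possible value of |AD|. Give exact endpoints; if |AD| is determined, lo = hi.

|AD| ∈ [14, 82]  (≈ [14.0000, 82.0000])

|AB| ∈ {28}
|BC| ∈ {6}
|CD| ∈ {48}
|AC| ∈ [22, 34]
|BD| ∈ [42, 54]
|AD| ∈ [14, 82]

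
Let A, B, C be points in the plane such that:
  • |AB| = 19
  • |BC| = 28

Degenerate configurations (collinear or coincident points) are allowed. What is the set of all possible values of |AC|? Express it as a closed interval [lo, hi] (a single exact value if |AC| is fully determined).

|AC| ∈ [9, 47]  (≈ [9.0000, 47.0000])

|AB| ∈ {19}
|BC| ∈ {28}
|AC| ∈ [9, 47]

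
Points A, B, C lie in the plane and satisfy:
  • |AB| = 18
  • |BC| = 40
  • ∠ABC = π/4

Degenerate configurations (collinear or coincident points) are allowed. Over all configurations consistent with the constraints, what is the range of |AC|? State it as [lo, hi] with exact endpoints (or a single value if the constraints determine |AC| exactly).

|AC| = 2·√(481 - 180·√(2))  (≈ 30.0960)

|AB| ∈ {18}
|BC| ∈ {40}
|AC| ∈ {2·√(481 - 180·√(2))}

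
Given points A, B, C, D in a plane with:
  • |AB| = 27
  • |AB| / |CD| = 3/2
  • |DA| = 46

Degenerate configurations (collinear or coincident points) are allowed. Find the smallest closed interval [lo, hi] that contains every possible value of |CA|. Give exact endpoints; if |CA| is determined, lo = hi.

|CA| ∈ [28, 64]  (≈ [28.0000, 64.0000])

|AB| ∈ {27}
|AD| ∈ {46}
|CD| ∈ {18}
|BD| ∈ [19, 73]
|AC| ∈ [28, 64]
|BC| ∈ [1, 91]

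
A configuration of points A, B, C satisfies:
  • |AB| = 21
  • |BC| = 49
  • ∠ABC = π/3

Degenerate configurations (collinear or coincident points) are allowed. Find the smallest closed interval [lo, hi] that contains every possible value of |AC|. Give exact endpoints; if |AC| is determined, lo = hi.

|AC| = 7·√(37)  (≈ 42.5793)

|AB| ∈ {21}
|BC| ∈ {49}
|AC| ∈ {7·√(37)}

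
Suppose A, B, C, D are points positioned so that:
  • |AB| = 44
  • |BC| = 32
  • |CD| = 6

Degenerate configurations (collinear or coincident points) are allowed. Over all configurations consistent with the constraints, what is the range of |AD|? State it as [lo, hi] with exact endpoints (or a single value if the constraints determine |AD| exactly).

|AB| ∈ {44}
|BC| ∈ {32}
|CD| ∈ {6}
|AC| ∈ [12, 76]
|BD| ∈ [26, 38]
|AD| ∈ [6, 82]

|AD| ∈ [6, 82]  (≈ [6.0000, 82.0000])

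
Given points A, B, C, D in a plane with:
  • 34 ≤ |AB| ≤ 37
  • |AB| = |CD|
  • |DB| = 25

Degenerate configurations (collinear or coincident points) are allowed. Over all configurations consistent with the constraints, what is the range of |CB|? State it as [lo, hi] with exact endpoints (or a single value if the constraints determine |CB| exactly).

|AB| ∈ [34, 37]
|BD| ∈ {25}
|CD| ∈ [34, 37]
|AD| ∈ [9, 62]
|BC| ∈ [9, 62]
|AC| ∈ [0, 99]

|CB| ∈ [9, 62]  (≈ [9.0000, 62.0000])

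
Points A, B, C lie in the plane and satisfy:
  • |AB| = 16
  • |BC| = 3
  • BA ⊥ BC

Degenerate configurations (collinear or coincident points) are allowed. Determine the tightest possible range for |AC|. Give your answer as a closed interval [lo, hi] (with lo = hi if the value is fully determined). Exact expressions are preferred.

|AC| = √(265)  (≈ 16.2788)

|AB| ∈ {16}
|BC| ∈ {3}
|AC| ∈ {√(265)}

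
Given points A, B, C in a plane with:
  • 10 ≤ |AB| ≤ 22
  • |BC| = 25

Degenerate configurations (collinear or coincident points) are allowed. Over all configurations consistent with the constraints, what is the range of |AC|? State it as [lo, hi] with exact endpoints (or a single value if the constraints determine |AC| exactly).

|AB| ∈ [10, 22]
|BC| ∈ {25}
|AC| ∈ [3, 47]

|AC| ∈ [3, 47]  (≈ [3.0000, 47.0000])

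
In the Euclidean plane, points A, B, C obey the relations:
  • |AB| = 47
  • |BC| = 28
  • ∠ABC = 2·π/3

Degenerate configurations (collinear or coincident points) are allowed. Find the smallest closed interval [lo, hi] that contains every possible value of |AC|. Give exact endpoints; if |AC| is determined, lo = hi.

|AB| ∈ {47}
|BC| ∈ {28}
|AC| ∈ {√(4309)}

|AC| = √(4309)  (≈ 65.6430)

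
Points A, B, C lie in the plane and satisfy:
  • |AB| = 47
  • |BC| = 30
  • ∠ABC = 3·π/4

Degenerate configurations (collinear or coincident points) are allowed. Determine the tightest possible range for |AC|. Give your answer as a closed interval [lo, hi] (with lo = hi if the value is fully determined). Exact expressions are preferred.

|AB| ∈ {47}
|BC| ∈ {30}
|AC| ∈ {√(1410·√(2) + 3109)}

|AC| = √(1410·√(2) + 3109)  (≈ 71.4356)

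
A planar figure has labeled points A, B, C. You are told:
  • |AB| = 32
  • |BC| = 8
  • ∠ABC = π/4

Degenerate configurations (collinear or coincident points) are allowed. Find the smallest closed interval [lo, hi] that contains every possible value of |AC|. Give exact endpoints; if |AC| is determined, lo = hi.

|AB| ∈ {32}
|BC| ∈ {8}
|AC| ∈ {8·√(17 - 4·√(2))}

|AC| = 8·√(17 - 4·√(2))  (≈ 26.9437)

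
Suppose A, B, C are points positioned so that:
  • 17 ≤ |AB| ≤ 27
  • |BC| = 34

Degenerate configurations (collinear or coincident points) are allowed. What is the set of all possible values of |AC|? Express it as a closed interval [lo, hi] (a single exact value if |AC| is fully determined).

|AC| ∈ [7, 61]  (≈ [7.0000, 61.0000])

|AB| ∈ [17, 27]
|BC| ∈ {34}
|AC| ∈ [7, 61]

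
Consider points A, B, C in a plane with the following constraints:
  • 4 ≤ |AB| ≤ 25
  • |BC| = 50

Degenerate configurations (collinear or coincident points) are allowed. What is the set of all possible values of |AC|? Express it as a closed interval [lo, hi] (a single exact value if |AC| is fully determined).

|AC| ∈ [25, 75]  (≈ [25.0000, 75.0000])

|AB| ∈ [4, 25]
|BC| ∈ {50}
|AC| ∈ [25, 75]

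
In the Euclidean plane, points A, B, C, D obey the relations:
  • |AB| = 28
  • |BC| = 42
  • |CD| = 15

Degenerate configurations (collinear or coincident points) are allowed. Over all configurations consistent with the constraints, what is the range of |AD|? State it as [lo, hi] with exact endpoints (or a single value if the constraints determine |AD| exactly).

|AD| ∈ [0, 85]  (≈ [0.0000, 85.0000])

|AB| ∈ {28}
|BC| ∈ {42}
|CD| ∈ {15}
|AC| ∈ [14, 70]
|BD| ∈ [27, 57]
|AD| ∈ [0, 85]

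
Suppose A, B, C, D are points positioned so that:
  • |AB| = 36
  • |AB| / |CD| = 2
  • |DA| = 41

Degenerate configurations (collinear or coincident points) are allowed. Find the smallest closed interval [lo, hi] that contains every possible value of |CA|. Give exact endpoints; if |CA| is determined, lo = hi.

|CA| ∈ [23, 59]  (≈ [23.0000, 59.0000])

|AB| ∈ {36}
|AD| ∈ {41}
|CD| ∈ {18}
|BD| ∈ [5, 77]
|AC| ∈ [23, 59]
|BC| ∈ [0, 95]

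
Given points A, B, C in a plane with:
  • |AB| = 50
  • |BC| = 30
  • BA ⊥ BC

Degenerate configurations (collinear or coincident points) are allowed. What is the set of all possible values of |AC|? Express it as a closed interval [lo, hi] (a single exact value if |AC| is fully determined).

|AC| = 10·√(34)  (≈ 58.3095)

|AB| ∈ {50}
|BC| ∈ {30}
|AC| ∈ {10·√(34)}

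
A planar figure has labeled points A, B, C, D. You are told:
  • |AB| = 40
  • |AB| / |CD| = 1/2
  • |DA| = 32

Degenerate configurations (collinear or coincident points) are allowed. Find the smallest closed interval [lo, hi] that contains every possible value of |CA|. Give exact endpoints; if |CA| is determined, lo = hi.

|CA| ∈ [48, 112]  (≈ [48.0000, 112.0000])

|AB| ∈ {40}
|AD| ∈ {32}
|CD| ∈ {80}
|BD| ∈ [8, 72]
|AC| ∈ [48, 112]
|BC| ∈ [8, 152]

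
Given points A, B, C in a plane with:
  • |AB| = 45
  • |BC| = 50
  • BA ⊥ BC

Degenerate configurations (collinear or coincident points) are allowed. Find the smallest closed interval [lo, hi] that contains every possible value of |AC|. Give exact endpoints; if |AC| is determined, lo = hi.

|AB| ∈ {45}
|BC| ∈ {50}
|AC| ∈ {5·√(181)}

|AC| = 5·√(181)  (≈ 67.2681)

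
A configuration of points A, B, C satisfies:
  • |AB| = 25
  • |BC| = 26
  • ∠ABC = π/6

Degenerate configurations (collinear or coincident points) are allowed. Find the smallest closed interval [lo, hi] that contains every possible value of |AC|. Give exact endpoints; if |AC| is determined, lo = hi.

|AC| = √(1301 - 650·√(3))  (≈ 13.2351)

|AB| ∈ {25}
|BC| ∈ {26}
|AC| ∈ {√(1301 - 650·√(3))}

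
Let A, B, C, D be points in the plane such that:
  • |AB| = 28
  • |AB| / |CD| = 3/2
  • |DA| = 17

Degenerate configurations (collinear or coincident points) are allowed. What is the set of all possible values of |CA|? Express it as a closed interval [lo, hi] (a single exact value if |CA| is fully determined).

|AB| ∈ {28}
|AD| ∈ {17}
|CD| ∈ {56/3}
|BD| ∈ [11, 45]
|AC| ∈ [5/3, 107/3]
|BC| ∈ [0, 191/3]

|CA| ∈ [5/3, 107/3]  (≈ [1.6667, 35.6667])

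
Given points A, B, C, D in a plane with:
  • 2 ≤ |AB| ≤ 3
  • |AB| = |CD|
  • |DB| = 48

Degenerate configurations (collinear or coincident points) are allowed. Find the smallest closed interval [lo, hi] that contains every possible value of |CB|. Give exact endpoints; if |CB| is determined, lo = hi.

|CB| ∈ [45, 51]  (≈ [45.0000, 51.0000])

|AB| ∈ [2, 3]
|BD| ∈ {48}
|CD| ∈ [2, 3]
|AD| ∈ [45, 51]
|BC| ∈ [45, 51]
|AC| ∈ [42, 54]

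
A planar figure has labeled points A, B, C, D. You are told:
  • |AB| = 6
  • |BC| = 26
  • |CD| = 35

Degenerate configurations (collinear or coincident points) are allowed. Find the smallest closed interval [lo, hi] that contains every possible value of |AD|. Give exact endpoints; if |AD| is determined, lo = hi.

|AB| ∈ {6}
|BC| ∈ {26}
|CD| ∈ {35}
|AC| ∈ [20, 32]
|BD| ∈ [9, 61]
|AD| ∈ [3, 67]

|AD| ∈ [3, 67]  (≈ [3.0000, 67.0000])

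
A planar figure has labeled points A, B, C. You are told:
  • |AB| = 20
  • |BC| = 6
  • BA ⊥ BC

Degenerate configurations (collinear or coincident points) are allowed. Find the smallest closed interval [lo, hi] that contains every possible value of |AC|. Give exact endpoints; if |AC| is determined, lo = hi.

|AC| = 2·√(109)  (≈ 20.8806)

|AB| ∈ {20}
|BC| ∈ {6}
|AC| ∈ {2·√(109)}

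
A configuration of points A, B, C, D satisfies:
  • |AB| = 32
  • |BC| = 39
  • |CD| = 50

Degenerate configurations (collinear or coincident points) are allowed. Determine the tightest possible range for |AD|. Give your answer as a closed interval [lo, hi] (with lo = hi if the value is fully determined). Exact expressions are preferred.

|AB| ∈ {32}
|BC| ∈ {39}
|CD| ∈ {50}
|AC| ∈ [7, 71]
|BD| ∈ [11, 89]
|AD| ∈ [0, 121]

|AD| ∈ [0, 121]  (≈ [0.0000, 121.0000])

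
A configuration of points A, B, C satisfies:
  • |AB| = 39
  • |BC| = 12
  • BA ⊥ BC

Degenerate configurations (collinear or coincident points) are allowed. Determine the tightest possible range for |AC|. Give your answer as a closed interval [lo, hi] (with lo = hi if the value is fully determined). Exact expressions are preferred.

|AB| ∈ {39}
|BC| ∈ {12}
|AC| ∈ {3·√(185)}

|AC| = 3·√(185)  (≈ 40.8044)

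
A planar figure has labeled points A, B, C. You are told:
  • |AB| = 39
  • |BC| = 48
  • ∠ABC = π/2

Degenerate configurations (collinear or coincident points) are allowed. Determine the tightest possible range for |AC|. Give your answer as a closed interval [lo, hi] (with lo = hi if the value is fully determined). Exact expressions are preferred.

|AB| ∈ {39}
|BC| ∈ {48}
|AC| ∈ {15·√(17)}

|AC| = 15·√(17)  (≈ 61.8466)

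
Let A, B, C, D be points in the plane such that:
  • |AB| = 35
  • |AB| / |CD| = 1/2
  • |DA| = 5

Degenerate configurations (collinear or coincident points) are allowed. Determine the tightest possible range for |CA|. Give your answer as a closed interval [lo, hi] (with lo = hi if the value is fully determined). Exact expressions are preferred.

|AB| ∈ {35}
|AD| ∈ {5}
|CD| ∈ {70}
|BD| ∈ [30, 40]
|AC| ∈ [65, 75]
|BC| ∈ [30, 110]

|CA| ∈ [65, 75]  (≈ [65.0000, 75.0000])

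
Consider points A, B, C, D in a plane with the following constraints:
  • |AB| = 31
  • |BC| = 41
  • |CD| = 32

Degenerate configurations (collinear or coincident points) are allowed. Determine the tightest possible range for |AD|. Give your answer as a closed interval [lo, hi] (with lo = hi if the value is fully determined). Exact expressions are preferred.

|AD| ∈ [0, 104]  (≈ [0.0000, 104.0000])

|AB| ∈ {31}
|BC| ∈ {41}
|CD| ∈ {32}
|AC| ∈ [10, 72]
|BD| ∈ [9, 73]
|AD| ∈ [0, 104]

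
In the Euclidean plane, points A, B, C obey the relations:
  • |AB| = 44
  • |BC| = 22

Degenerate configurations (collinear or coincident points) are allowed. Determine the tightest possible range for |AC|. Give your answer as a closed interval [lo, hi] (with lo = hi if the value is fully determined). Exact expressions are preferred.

|AB| ∈ {44}
|BC| ∈ {22}
|AC| ∈ [22, 66]

|AC| ∈ [22, 66]  (≈ [22.0000, 66.0000])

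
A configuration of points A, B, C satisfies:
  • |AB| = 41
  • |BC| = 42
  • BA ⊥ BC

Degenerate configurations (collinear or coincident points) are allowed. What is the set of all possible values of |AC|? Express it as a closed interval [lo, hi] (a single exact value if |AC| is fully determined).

|AC| = √(3445)  (≈ 58.6941)

|AB| ∈ {41}
|BC| ∈ {42}
|AC| ∈ {√(3445)}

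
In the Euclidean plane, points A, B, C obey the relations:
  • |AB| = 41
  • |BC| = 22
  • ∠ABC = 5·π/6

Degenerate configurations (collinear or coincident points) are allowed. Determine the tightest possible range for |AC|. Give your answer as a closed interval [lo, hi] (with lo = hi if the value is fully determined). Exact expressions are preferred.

|AB| ∈ {41}
|BC| ∈ {22}
|AC| ∈ {√(902·√(3) + 2165)}

|AC| = √(902·√(3) + 2165)  (≈ 61.0517)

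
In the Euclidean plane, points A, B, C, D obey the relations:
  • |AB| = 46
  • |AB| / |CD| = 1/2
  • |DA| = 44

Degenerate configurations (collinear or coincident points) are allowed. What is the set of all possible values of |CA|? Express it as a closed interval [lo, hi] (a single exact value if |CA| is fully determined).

|AB| ∈ {46}
|AD| ∈ {44}
|CD| ∈ {92}
|BD| ∈ [2, 90]
|AC| ∈ [48, 136]
|BC| ∈ [2, 182]

|CA| ∈ [48, 136]  (≈ [48.0000, 136.0000])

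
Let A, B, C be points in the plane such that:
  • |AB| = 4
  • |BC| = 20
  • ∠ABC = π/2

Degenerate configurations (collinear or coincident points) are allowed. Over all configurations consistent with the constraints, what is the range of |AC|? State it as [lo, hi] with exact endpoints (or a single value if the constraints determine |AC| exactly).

|AC| = 4·√(26)  (≈ 20.3961)

|AB| ∈ {4}
|BC| ∈ {20}
|AC| ∈ {4·√(26)}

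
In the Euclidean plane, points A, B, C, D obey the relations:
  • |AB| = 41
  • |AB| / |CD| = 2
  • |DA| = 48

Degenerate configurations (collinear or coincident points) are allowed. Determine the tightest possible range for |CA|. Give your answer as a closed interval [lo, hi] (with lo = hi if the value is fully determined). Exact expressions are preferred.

|AB| ∈ {41}
|AD| ∈ {48}
|CD| ∈ {41/2}
|BD| ∈ [7, 89]
|AC| ∈ [55/2, 137/2]
|BC| ∈ [0, 219/2]

|CA| ∈ [55/2, 137/2]  (≈ [27.5000, 68.5000])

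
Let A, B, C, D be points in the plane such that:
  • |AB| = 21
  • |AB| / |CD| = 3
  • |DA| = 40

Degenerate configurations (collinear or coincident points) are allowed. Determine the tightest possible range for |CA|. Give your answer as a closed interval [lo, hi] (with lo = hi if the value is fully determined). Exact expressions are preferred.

|AB| ∈ {21}
|AD| ∈ {40}
|CD| ∈ {7}
|BD| ∈ [19, 61]
|AC| ∈ [33, 47]
|BC| ∈ [12, 68]

|CA| ∈ [33, 47]  (≈ [33.0000, 47.0000])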